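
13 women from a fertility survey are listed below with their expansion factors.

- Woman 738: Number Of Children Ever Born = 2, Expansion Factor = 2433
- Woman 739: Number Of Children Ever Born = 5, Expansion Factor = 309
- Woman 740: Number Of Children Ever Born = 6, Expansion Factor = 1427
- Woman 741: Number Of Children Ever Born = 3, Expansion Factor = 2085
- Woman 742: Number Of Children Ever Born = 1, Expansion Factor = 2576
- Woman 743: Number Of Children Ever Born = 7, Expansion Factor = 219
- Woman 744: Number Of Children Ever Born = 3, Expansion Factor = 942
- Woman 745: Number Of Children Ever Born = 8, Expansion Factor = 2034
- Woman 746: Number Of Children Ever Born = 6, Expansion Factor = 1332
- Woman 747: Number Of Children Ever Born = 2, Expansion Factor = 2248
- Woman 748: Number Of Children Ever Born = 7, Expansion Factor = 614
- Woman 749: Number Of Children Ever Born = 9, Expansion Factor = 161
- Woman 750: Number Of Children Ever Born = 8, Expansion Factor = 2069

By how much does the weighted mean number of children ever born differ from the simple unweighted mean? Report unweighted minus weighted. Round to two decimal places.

0.86

Unweighted sum = 67
Unweighted mean = 67 / 13 = 5.1538462
Weighted sum = 79222
Sum of weights = 18449
Weighted mean = 79222 / 18449 = 4.2941081
Difference (unweighted minus weighted) = 0.85973807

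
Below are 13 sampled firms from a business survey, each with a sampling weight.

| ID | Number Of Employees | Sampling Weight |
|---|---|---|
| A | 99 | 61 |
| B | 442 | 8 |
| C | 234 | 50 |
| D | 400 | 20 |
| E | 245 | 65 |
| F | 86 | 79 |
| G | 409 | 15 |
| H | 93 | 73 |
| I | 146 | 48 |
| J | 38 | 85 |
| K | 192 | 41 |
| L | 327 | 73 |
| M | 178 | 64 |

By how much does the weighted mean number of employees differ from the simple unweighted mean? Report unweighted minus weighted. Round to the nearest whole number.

Unweighted sum = 2889
Unweighted mean = 2889 / 13 = 222.23077
Weighted sum = 118291
Sum of weights = 682
Weighted mean = 118291 / 682 = 173.44721
Difference (unweighted minus weighted) = 48.783555

49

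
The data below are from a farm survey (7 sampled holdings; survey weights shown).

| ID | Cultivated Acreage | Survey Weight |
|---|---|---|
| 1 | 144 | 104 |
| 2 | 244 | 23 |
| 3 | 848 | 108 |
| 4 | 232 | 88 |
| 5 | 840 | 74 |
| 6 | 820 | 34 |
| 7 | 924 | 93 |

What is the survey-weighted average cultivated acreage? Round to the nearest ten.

Weighted sum = 144×104 + 244×23 + 848×108 + 232×88 + 840×74 + 820×34 + 924×93
  = 14976 + 5612 + 91584 + 20416 + 62160 + 27880 + 85932 = 308560
Sum of weights = 104 + 23 + 108 + 88 + 74 + 34 + 93 = 524
Weighted mean = 308560 / 524 = 588.85496

590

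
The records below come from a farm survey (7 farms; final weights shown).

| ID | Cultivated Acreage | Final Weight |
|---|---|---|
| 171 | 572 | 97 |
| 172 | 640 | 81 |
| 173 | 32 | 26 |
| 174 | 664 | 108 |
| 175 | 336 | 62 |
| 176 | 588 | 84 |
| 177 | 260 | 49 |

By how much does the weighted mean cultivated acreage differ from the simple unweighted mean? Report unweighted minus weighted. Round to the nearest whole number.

-77

Unweighted sum = 572 + 640 + 32 + 664 + 336 + 588 + 260 = 3092
Unweighted mean = 3092 / 7 = 441.71429
Weighted sum = 262832
Sum of weights = 97 + 81 + 26 + 108 + 62 + 84 + 49 = 507
Weighted mean = 262832 / 507 = 518.40631
Difference (unweighted minus weighted) = -76.692026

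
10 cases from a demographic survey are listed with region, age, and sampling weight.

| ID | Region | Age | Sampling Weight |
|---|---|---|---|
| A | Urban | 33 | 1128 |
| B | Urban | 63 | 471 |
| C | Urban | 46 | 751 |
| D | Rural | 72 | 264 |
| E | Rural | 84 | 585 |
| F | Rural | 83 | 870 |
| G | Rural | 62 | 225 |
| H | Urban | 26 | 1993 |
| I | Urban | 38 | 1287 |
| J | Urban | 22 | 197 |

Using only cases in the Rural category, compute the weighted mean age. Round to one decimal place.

79.4

Rural rows: D, E, F, G
Weighted sum = 154308
Sum of weights = 1944
Weighted mean = 154308 / 1944 = 79.376543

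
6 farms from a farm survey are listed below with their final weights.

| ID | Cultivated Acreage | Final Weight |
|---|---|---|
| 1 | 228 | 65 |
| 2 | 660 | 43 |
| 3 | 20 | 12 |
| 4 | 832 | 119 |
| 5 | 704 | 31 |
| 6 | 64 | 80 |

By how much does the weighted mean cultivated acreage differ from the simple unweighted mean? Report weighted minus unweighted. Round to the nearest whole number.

66

Unweighted sum = 228 + 660 + 20 + 832 + 704 + 64 = 2508
Unweighted mean = 2508 / 6 = 418
Weighted sum = 169392
Sum of weights = 65 + 43 + 12 + 119 + 31 + 80 = 350
Weighted mean = 169392 / 350 = 483.97714
Difference (weighted minus unweighted) = 65.977143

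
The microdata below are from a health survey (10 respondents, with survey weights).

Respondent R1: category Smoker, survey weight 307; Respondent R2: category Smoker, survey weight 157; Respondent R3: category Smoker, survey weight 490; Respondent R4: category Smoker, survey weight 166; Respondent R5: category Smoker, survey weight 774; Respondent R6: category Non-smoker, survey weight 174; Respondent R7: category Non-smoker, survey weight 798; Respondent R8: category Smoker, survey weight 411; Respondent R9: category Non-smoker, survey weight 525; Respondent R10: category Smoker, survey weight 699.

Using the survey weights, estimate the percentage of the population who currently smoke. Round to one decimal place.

Sum of weights for 'Smoker' = 307 + 157 + 490 + 166 + 774 + 411 + 699 = 3004
Total weight = 307 + 157 + 490 + 166 + 774 + 174 + 798 + 411 + 525 + 699 = 4501
Weighted proportion = 3004 / 4501 = 0.66740724 → 66.740724%

66.7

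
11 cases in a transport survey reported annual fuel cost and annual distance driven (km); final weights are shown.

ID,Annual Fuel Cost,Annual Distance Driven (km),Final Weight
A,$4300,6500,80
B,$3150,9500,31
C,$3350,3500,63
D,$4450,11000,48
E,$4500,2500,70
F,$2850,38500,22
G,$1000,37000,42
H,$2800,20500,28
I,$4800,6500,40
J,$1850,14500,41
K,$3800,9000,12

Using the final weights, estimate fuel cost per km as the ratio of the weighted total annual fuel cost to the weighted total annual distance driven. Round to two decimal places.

Σ wᵢ·y = 4300×80 + 3150×31 + 3350×63 + 4450×48 + 4500×70 + 2850×22 + 1000×42 + 2800×28 + 4800×40 + 1850×41 + 3800×12
  = 344000 + 97650 + 211050 + 213600 + 315000 + 62700 + 42000 + 78400 + 192000 + 75850 + 45600 = 1677850
Σ wᵢ·x = 5675500
Ratio = 1677850 / 5675500 = 0.29563034

0.30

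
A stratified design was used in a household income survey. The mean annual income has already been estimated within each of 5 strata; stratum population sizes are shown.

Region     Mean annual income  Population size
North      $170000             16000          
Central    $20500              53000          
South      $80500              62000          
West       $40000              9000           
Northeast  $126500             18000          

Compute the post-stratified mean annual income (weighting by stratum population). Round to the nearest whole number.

Σ Nₕ·x̄ₕ = 170000×16000 + 20500×53000 + 80500×62000 + 40000×9000 + 126500×18000
  = 2720000000 + 1086500000 + 4991000000 + 360000000 + 2277000000 = 11434500000
Σ Nₕ = 16000 + 53000 + 62000 + 9000 + 18000 = 158000
Overall mean = 11434500000 / 158000 = 72370.253

72370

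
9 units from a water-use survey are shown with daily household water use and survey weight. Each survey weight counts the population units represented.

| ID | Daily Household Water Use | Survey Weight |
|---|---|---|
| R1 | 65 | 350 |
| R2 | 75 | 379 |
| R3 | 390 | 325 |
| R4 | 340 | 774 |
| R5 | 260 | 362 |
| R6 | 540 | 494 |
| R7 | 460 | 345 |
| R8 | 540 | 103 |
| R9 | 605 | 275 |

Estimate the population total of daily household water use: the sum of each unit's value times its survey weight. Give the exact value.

1182660

Weighted total = 65×350 + 75×379 + 390×325 + 340×774 + 260×362 + 540×494 + 460×345 + 540×103 + 605×275
  = 1182660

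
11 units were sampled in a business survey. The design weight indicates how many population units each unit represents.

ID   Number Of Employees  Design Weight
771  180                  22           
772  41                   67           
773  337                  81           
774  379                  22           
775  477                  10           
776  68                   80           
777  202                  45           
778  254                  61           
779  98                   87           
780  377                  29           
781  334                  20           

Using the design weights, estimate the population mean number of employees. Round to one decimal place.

Weighted sum = 180×22 + 41×67 + 337×81 + 379×22 + 477×10 + 68×80 + 202×45 + 254×61 + 98×87 + 377×29 + 334×20
  = 3960 + 2747 + 27297 + 8338 + 4770 + 5440 + 9090 + 15494 + 8526 + 10933 + 6680 = 103275
Sum of weights = 22 + 67 + 81 + 22 + 10 + 80 + 45 + 61 + 87 + 29 + 20 = 524
Weighted mean = 103275 / 524 = 197.08969

197.1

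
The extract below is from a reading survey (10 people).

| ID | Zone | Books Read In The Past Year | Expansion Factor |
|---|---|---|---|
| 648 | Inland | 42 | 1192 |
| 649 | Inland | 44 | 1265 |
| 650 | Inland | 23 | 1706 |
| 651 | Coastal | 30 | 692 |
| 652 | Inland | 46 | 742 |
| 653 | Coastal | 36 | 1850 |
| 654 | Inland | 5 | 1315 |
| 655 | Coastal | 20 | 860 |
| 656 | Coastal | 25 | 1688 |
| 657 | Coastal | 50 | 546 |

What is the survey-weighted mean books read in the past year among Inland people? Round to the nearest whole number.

Inland rows: 648, 649, 650, 652, 654
Weighted sum = 42×1192 + 44×1265 + 23×1706 + 46×742 + 5×1315
  = 50064 + 55660 + 39238 + 34132 + 6575 = 185669
Sum of weights = 1192 + 1265 + 1706 + 742 + 1315 = 6220
Weighted mean = 185669 / 6220 = 29.850322

30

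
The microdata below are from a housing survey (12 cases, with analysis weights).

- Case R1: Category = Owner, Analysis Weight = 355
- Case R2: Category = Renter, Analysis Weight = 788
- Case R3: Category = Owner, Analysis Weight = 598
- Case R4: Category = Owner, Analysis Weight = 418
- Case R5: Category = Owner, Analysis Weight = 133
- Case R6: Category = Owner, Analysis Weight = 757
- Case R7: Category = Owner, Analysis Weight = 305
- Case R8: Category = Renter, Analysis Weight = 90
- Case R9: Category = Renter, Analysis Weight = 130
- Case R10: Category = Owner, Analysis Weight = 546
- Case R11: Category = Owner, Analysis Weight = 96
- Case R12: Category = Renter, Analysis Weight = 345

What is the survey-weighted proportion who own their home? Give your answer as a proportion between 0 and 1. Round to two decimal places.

0.70

Sum of weights for 'Owner' = 355 + 598 + 418 + 133 + 757 + 305 + 546 + 96 = 3208
Total weight = 355 + 788 + 598 + 418 + 133 + 757 + 305 + 90 + 130 + 546 + 96 + 345 = 4561
Weighted proportion = 3208 / 4561 = 0.70335453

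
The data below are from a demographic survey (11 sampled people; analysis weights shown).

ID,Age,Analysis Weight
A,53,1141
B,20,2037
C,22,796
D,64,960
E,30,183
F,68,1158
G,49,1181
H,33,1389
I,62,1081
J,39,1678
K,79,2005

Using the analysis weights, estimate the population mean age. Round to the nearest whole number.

Weighted sum = 658964
Sum of weights = 1141 + 2037 + 796 + 960 + 183 + 1158 + 1181 + 1389 + 1081 + 1678 + 2005 = 13609
Weighted mean = 658964 / 13609 = 48.421192

48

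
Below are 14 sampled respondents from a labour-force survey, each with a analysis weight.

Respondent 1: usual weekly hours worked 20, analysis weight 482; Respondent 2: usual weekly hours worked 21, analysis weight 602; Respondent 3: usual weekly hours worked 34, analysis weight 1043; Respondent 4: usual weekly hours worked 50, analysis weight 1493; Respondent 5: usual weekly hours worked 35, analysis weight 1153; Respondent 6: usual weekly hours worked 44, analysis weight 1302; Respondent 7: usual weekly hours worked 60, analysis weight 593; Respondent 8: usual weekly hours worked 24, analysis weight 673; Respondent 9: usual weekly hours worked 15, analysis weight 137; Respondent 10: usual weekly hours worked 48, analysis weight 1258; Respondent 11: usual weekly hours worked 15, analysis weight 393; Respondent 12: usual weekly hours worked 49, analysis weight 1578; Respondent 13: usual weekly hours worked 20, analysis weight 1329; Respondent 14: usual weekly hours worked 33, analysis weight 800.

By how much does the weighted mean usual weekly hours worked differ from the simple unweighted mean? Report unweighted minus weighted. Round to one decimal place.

-4.0

Unweighted sum = 468
Unweighted mean = 468 / 14 = 33.428571
Weighted sum = 480405
Sum of weights = 12836
Weighted mean = 480405 / 12836 = 37.426379
Difference (unweighted minus weighted) = -3.9978075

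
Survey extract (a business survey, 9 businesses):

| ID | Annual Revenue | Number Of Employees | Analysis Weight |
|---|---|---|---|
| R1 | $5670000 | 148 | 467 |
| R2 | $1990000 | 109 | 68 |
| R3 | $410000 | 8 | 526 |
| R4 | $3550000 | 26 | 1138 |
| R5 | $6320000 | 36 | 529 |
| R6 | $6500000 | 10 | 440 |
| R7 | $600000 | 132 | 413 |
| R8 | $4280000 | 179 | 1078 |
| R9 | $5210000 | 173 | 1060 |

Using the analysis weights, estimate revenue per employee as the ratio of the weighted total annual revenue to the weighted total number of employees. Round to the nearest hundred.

Σ wᵢ·y = 5670000×467 + 1990000×68 + 410000×526 + 3550000×1138 + 6320000×529 + 6500000×440 + 600000×413 + 4280000×1078 + 5210000×1060
  = 2647890000 + 135320000 + 215660000 + 4039900000 + 3343280000 + 2860000000 + 247800000 + 4613840000 + 5522600000 = 23626290000
Σ wᵢ·x = 148×467 + 109×68 + 8×526 + 26×1138 + 36×529 + 10×440 + 132×413 + 179×1078 + 173×1060
  = 69116 + 7412 + 4208 + 29588 + 19044 + 4400 + 54516 + 192962 + 183380 = 564626
Ratio = 23626290000 / 564626 = 41844.141

41800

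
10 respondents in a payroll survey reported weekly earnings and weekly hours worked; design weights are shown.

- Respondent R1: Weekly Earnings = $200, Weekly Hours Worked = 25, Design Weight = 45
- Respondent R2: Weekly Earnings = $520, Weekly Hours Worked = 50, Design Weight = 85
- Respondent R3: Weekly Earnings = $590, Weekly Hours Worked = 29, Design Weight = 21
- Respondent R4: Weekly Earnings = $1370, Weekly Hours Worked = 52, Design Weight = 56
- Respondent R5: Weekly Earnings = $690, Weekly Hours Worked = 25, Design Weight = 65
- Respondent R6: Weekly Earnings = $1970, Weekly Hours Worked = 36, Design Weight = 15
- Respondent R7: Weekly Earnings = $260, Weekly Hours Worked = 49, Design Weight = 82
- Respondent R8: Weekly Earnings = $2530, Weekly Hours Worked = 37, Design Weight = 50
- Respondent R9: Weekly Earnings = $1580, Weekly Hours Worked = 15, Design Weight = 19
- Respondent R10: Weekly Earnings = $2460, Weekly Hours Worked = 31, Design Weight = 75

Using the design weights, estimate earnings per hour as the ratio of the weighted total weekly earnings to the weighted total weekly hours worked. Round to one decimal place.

Σ wᵢ·y = 200×45 + 520×85 + 590×21 + 1370×56 + 690×65 + 1970×15 + 260×82 + 2530×50 + 1580×19 + 2460×75
  = 9000 + 44200 + 12390 + 76720 + 44850 + 29550 + 21320 + 126500 + 30020 + 184500 = 579050
Σ wᵢ·x = 25×45 + 50×85 + 29×21 + 52×56 + 25×65 + 36×15 + 49×82 + 37×50 + 15×19 + 31×75
  = 1125 + 4250 + 609 + 2912 + 1625 + 540 + 4018 + 1850 + 285 + 2325 = 19539
Ratio = 579050 / 19539 = 29.635601

29.6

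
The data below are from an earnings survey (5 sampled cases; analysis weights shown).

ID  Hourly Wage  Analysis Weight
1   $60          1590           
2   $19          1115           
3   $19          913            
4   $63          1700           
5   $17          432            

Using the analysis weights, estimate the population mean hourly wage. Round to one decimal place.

Weighted sum = 60×1590 + 19×1115 + 19×913 + 63×1700 + 17×432
  = 248376
Sum of weights = 5750
Weighted mean = 248376 / 5750 = 43.195826

43.2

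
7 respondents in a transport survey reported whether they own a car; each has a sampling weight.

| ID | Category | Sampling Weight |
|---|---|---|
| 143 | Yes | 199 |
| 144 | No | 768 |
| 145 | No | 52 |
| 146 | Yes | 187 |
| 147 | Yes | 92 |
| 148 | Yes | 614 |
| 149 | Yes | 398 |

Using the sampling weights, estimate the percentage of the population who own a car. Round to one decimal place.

Sum of weights for 'Yes' = 199 + 187 + 92 + 614 + 398 = 1490
Total weight = 199 + 768 + 52 + 187 + 92 + 614 + 398 = 2310
Weighted proportion = 1490 / 2310 = 0.64502165 → 64.502165%

64.5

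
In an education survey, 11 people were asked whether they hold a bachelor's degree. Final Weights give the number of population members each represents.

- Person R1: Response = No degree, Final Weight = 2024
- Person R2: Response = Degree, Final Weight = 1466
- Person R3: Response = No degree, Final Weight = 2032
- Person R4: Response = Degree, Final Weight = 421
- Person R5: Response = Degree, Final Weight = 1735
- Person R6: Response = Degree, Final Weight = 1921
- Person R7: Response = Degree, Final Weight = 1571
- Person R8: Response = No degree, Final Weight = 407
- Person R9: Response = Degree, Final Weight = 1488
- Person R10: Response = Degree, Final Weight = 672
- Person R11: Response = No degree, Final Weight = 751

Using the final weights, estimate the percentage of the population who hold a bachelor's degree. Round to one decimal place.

Sum of weights for 'Degree' = 1466 + 421 + 1735 + 1921 + 1571 + 1488 + 672 = 9274
Total weight = 2024 + 1466 + 2032 + 421 + 1735 + 1921 + 1571 + 407 + 1488 + 672 + 751 = 14488
Weighted proportion = 9274 / 14488 = 0.64011596 → 64.011596%

64.0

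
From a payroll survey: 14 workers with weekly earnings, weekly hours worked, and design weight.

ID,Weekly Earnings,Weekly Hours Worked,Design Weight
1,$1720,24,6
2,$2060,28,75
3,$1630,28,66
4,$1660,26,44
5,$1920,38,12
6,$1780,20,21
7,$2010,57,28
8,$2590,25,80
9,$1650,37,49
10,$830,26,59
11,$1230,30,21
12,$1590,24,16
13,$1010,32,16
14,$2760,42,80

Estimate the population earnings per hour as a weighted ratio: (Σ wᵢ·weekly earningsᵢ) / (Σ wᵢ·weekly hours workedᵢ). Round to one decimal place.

60.6

Σ wᵢ·y = 1087390
Σ wᵢ·x = 17941
Ratio = 1087390 / 17941 = 60.609219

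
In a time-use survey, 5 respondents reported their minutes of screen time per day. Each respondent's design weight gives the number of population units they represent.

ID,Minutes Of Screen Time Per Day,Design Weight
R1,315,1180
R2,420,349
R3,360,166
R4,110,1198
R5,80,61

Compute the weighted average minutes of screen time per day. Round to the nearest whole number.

Weighted sum = 315×1180 + 420×349 + 360×166 + 110×1198 + 80×61
  = 371700 + 146580 + 59760 + 131780 + 4880 = 714700
Sum of weights = 1180 + 349 + 166 + 1198 + 61 = 2954
Weighted mean = 714700 / 2954 = 241.94313

242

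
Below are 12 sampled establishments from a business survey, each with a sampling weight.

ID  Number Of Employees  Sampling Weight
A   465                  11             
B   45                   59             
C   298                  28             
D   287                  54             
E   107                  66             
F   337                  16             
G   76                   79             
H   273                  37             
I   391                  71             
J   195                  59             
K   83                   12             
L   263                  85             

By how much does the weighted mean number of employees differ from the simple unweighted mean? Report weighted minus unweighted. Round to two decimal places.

Unweighted sum = 465 + 45 + 298 + 287 + 107 + 337 + 76 + 273 + 391 + 195 + 83 + 263 = 2820
Unweighted mean = 2820 / 12 = 235
Weighted sum = 465×11 + 45×59 + 298×28 + 287×54 + 107×66 + 337×16 + 76×79 + 273×37 + 391×71 + 195×59 + 83×12 + 263×85
  = 122788
Sum of weights = 577
Weighted mean = 122788 / 577 = 212.80416
Difference (weighted minus unweighted) = -22.195841

-22.20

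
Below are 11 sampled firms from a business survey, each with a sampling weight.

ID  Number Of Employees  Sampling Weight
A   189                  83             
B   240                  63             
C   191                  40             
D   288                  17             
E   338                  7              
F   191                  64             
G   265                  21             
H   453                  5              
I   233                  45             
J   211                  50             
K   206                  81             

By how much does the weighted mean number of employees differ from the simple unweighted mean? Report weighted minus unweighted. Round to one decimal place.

Unweighted sum = 189 + 240 + 191 + 288 + 338 + 191 + 265 + 453 + 233 + 211 + 206 = 2805
Unweighted mean = 2805 / 11 = 255
Weighted sum = 189×83 + 240×63 + 191×40 + 288×17 + 338×7 + 191×64 + 265×21 + 453×5 + 233×45 + 211×50 + 206×81
  = 15687 + 15120 + 7640 + 4896 + 2366 + 12224 + 5565 + 2265 + 10485 + 10550 + 16686 = 103484
Sum of weights = 83 + 63 + 40 + 17 + 7 + 64 + 21 + 5 + 45 + 50 + 81 = 476
Weighted mean = 103484 / 476 = 217.40336
Difference (weighted minus unweighted) = -37.596639

-37.6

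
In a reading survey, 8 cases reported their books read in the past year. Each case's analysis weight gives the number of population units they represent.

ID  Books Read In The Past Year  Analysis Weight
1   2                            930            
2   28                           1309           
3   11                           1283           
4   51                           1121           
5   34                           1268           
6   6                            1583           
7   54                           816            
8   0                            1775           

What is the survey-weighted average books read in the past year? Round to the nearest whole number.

Weighted sum = 2×930 + 28×1309 + 11×1283 + 51×1121 + 34×1268 + 6×1583 + 54×816 + 0×1775
  = 1860 + 36652 + 14113 + 57171 + 43112 + 9498 + 44064 + 0 = 206470
Sum of weights = 930 + 1309 + 1283 + 1121 + 1268 + 1583 + 816 + 1775 = 10085
Weighted mean = 206470 / 10085 = 20.47298

20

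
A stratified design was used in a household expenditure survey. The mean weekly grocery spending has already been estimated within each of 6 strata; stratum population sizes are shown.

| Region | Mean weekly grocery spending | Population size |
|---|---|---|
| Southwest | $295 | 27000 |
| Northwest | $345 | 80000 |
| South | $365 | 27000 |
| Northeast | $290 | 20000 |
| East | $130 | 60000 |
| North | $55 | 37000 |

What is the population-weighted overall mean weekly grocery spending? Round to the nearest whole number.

Σ Nₕ·x̄ₕ = 61055000
Σ Nₕ = 27000 + 80000 + 27000 + 20000 + 60000 + 37000 = 251000
Overall mean = 61055000 / 251000 = 243.24701

243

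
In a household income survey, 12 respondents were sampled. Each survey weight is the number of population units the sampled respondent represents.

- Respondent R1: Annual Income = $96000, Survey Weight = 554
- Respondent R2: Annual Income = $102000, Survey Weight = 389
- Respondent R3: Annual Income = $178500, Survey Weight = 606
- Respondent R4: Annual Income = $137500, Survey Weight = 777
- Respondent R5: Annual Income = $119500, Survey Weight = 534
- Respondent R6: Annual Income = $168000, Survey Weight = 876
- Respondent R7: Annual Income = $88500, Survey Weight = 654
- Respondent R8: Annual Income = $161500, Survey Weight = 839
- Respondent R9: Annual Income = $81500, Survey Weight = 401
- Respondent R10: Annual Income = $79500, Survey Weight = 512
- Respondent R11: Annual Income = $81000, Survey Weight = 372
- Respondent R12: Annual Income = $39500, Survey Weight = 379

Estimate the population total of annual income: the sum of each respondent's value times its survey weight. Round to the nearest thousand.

830717000

Weighted total = 830717000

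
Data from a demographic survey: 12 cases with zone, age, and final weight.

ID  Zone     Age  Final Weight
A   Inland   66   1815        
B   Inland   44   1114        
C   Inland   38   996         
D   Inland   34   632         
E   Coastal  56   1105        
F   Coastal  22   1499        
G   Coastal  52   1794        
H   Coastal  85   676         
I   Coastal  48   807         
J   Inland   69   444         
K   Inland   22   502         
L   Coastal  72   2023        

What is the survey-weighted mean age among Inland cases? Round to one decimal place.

49.0

Inland rows: A, B, C, D, J, K
Weighted sum = 66×1815 + 44×1114 + 38×996 + 34×632 + 69×444 + 22×502
  = 119790 + 49016 + 37848 + 21488 + 30636 + 11044 = 269822
Sum of weights = 5503
Weighted mean = 269822 / 5503 = 49.031801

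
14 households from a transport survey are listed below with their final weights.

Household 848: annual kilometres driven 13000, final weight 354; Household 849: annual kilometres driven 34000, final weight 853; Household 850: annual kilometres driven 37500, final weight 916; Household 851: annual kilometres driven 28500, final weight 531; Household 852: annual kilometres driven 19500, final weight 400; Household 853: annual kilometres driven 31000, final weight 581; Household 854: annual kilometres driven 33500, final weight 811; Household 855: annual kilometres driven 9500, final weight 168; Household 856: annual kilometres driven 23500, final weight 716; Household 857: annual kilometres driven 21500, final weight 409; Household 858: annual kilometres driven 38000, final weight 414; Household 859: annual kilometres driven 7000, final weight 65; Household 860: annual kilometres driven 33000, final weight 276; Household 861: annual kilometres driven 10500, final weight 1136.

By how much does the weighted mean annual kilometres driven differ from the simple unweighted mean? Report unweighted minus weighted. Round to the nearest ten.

-1990

Unweighted sum = 340000
Unweighted mean = 340000 / 14 = 24285.714
Weighted sum = 200505500
Sum of weights = 7630
Weighted mean = 200505500 / 7630 = 26278.571
Difference (unweighted minus weighted) = -1992.8571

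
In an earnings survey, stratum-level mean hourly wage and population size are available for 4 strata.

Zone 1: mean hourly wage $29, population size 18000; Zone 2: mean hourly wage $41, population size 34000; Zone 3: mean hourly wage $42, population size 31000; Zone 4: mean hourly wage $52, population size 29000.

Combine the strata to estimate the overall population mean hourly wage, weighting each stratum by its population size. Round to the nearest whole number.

42

Σ Nₕ·x̄ₕ = 29×18000 + 41×34000 + 42×31000 + 52×29000
  = 522000 + 1394000 + 1302000 + 1508000 = 4726000
Σ Nₕ = 18000 + 34000 + 31000 + 29000 = 112000
Overall mean = 4726000 / 112000 = 42.196429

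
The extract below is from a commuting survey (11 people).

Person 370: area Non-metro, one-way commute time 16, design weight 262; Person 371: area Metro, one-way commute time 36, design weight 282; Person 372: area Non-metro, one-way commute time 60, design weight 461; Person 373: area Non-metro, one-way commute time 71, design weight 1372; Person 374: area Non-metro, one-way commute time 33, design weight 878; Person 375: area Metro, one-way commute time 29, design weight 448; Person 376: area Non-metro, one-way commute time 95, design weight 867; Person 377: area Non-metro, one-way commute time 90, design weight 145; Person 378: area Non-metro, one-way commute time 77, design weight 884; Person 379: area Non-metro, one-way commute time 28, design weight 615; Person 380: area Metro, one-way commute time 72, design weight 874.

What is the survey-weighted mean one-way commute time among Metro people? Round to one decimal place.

53.7

Metro rows: 371, 375, 380
Weighted sum = 36×282 + 29×448 + 72×874
  = 10152 + 12992 + 62928 = 86072
Sum of weights = 282 + 448 + 874 = 1604
Weighted mean = 86072 / 1604 = 53.660848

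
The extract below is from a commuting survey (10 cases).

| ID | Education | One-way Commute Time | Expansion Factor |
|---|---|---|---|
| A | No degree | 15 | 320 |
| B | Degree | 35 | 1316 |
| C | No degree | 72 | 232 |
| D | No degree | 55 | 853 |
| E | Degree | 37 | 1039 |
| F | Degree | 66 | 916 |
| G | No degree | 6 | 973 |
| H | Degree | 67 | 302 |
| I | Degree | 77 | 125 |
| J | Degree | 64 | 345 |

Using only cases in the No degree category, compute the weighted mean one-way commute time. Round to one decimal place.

31.2

No degree rows: A, C, D, G
Weighted sum = 15×320 + 72×232 + 55×853 + 6×973
  = 74257
Sum of weights = 320 + 232 + 853 + 973 = 2378
Weighted mean = 74257 / 2378 = 31.226661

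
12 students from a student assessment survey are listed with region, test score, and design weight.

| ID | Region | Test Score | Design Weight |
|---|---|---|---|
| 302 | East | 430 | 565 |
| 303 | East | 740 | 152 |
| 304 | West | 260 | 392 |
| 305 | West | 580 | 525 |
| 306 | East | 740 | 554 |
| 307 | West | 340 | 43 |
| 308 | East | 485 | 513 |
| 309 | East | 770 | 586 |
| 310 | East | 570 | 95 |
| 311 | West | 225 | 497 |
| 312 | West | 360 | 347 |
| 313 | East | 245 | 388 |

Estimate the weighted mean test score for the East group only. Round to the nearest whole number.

East rows: 302, 303, 306, 308, 309, 310, 313
Weighted sum = 430×565 + 740×152 + 740×554 + 485×513 + 770×586 + 570×95 + 245×388
  = 242950 + 112480 + 409960 + 248805 + 451220 + 54150 + 95060 = 1614625
Sum of weights = 565 + 152 + 554 + 513 + 586 + 95 + 388 = 2853
Weighted mean = 1614625 / 2853 = 565.93936

566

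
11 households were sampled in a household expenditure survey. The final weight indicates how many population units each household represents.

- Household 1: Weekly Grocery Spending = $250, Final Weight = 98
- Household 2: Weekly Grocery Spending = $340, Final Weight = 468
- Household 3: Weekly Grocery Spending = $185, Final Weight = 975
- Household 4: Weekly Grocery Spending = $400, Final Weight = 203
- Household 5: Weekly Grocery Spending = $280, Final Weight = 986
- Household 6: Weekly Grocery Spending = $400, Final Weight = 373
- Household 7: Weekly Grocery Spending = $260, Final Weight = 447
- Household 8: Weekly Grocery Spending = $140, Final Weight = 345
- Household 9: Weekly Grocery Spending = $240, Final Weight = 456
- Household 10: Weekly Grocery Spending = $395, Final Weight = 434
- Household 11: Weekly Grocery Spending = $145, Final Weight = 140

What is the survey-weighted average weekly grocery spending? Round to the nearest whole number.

Weighted sum = 250×98 + 340×468 + 185×975 + 400×203 + 280×986 + 400×373 + 260×447 + 140×345 + 240×456 + 395×434 + 145×140
  = 24500 + 159120 + 180375 + 81200 + 276080 + 149200 + 116220 + 48300 + 109440 + 171430 + 20300 = 1336165
Sum of weights = 98 + 468 + 975 + 203 + 986 + 373 + 447 + 345 + 456 + 434 + 140 = 4925
Weighted mean = 1336165 / 4925 = 271.30254

271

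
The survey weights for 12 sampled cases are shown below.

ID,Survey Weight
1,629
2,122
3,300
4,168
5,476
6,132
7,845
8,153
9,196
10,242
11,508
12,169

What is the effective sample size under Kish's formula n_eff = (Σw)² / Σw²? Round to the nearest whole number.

8

Σ wᵢ = 629 + 122 + 300 + 168 + 476 + 132 + 845 + 153 + 196 + 242 + 508 + 169 = 3940
Σ wᵢ² = 1893788
n_eff = 3940² / 1893788 = 15523600 / 1893788 = 8.197116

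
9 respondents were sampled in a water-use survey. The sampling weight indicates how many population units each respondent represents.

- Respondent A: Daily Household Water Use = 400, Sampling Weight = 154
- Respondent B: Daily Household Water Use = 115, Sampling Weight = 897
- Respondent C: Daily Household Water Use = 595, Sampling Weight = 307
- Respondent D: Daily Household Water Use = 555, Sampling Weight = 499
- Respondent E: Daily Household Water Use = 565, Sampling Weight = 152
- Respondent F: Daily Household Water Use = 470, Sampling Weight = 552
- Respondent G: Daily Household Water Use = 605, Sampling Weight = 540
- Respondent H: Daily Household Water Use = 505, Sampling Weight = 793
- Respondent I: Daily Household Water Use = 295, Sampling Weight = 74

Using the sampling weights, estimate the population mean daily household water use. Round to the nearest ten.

430

Weighted sum = 400×154 + 115×897 + 595×307 + 555×499 + 565×152 + 470×552 + 605×540 + 505×793 + 295×74
  = 61600 + 103155 + 182665 + 276945 + 85880 + 259440 + 326700 + 400465 + 21830 = 1718680
Sum of weights = 154 + 897 + 307 + 499 + 152 + 552 + 540 + 793 + 74 = 3968
Weighted mean = 1718680 / 3968 = 433.13508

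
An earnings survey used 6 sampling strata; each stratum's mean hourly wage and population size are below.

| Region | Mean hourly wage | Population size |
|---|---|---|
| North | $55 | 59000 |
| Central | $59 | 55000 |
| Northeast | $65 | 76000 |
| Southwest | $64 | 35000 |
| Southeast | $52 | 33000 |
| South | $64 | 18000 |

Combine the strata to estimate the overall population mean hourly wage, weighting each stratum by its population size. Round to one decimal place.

Σ Nₕ·x̄ₕ = 16538000
Σ Nₕ = 59000 + 55000 + 76000 + 35000 + 33000 + 18000 = 276000
Overall mean = 16538000 / 276000 = 59.92029

59.9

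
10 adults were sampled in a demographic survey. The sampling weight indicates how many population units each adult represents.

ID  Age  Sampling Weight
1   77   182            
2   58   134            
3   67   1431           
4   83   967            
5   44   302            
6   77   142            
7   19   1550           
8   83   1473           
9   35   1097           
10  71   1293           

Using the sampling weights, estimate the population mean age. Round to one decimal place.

58.8

Weighted sum = 77×182 + 58×134 + 67×1431 + 83×967 + 44×302 + 77×142 + 19×1550 + 83×1473 + 35×1097 + 71×1293
  = 504053
Sum of weights = 182 + 134 + 1431 + 967 + 302 + 142 + 1550 + 1473 + 1097 + 1293 = 8571
Weighted mean = 504053 / 8571 = 58.809124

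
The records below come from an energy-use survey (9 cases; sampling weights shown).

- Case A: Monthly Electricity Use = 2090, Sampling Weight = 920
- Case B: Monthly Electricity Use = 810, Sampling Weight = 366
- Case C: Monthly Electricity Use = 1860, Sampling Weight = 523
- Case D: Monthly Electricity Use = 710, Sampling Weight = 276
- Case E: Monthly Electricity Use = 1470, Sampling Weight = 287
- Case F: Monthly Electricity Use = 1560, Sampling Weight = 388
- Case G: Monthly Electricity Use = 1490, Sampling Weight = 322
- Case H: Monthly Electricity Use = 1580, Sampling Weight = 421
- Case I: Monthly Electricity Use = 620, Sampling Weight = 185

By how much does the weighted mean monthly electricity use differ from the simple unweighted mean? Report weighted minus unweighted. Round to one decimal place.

Unweighted sum = 12190
Unweighted mean = 12190 / 9 = 1354.4444
Weighted sum = 2090×920 + 810×366 + 1860×523 + 710×276 + 1470×287 + 1560×388 + 1490×322 + 1580×421 + 620×185
  = 5674830
Sum of weights = 920 + 366 + 523 + 276 + 287 + 388 + 322 + 421 + 185 = 3688
Weighted mean = 5674830 / 3688 = 1538.7283
Difference (weighted minus unweighted) = 184.28386

184.3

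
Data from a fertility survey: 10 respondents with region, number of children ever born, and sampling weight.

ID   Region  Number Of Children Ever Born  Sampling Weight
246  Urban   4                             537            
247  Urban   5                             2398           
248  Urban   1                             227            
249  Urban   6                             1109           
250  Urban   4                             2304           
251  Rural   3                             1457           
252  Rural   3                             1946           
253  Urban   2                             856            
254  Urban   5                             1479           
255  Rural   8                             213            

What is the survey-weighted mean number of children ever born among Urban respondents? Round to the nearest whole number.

Urban rows: 246, 247, 248, 249, 250, 253, 254
Weighted sum = 4×537 + 5×2398 + 1×227 + 6×1109 + 4×2304 + 2×856 + 5×1479
  = 2148 + 11990 + 227 + 6654 + 9216 + 1712 + 7395 = 39342
Sum of weights = 537 + 2398 + 227 + 1109 + 2304 + 856 + 1479 = 8910
Weighted mean = 39342 / 8910 = 4.4154882

4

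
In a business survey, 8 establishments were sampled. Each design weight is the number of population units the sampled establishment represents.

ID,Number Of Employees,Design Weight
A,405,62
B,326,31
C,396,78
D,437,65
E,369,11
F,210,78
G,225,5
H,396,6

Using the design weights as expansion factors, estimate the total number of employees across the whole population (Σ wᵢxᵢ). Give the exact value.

118449

Weighted total = 405×62 + 326×31 + 396×78 + 437×65 + 369×11 + 210×78 + 225×5 + 396×6
  = 25110 + 10106 + 30888 + 28405 + 4059 + 16380 + 1125 + 2376 = 118449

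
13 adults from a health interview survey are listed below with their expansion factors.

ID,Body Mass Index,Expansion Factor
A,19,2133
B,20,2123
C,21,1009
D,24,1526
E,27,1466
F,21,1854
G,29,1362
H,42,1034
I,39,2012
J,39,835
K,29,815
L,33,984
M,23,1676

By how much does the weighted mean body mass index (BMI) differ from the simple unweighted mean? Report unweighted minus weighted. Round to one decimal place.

1.2

Unweighted sum = 366
Unweighted mean = 366 / 13 = 28.153846
Weighted sum = 507930
Sum of weights = 18829
Weighted mean = 507930 / 18829 = 26.975941
Difference (unweighted minus weighted) = 1.1779048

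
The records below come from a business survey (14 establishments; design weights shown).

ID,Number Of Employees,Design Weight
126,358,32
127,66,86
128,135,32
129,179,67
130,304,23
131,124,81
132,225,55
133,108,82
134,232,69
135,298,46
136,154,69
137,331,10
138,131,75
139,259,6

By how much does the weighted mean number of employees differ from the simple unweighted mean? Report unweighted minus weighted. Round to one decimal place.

Unweighted sum = 2904
Unweighted mean = 2904 / 14 = 207.42857
Weighted sum = 126743
Sum of weights = 733
Weighted mean = 126743 / 733 = 172.90996
Difference (unweighted minus weighted) = 34.518612

34.5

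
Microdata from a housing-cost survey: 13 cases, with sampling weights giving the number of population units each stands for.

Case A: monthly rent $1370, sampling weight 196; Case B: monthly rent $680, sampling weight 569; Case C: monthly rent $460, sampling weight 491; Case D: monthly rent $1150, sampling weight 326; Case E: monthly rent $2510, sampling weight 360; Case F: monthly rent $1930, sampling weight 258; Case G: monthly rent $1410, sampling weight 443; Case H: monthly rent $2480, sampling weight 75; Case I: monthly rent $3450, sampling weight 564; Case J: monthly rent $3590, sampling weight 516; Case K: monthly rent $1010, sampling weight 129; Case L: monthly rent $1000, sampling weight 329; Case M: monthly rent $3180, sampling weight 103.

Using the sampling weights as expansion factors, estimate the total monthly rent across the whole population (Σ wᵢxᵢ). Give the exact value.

8053440

Weighted total = 8053440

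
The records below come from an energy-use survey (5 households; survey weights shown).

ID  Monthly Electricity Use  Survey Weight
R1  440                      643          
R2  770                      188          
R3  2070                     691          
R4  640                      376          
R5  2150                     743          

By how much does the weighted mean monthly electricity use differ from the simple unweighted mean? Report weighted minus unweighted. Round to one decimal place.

185.5

Unweighted sum = 440 + 770 + 2070 + 640 + 2150 = 6070
Unweighted mean = 6070 / 5 = 1214
Weighted sum = 440×643 + 770×188 + 2070×691 + 640×376 + 2150×743
  = 282920 + 144760 + 1430370 + 240640 + 1597450 = 3696140
Sum of weights = 643 + 188 + 691 + 376 + 743 = 2641
Weighted mean = 3696140 / 2641 = 1399.5229
Difference (weighted minus unweighted) = 185.52291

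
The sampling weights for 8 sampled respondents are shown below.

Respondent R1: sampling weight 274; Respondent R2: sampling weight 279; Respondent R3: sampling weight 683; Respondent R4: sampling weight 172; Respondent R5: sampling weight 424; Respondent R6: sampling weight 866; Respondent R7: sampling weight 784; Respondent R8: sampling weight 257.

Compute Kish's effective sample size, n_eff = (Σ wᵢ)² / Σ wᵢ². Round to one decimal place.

Σ wᵢ = 274 + 279 + 683 + 172 + 424 + 866 + 784 + 257 = 3739
Σ wᵢ² = 75076 + 77841 + 466489 + 29584 + 179776 + 749956 + 614656 + 66049 = 2259427
n_eff = 3739² / 2259427 = 13980121 / 2259427 = 6.187463

6.2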